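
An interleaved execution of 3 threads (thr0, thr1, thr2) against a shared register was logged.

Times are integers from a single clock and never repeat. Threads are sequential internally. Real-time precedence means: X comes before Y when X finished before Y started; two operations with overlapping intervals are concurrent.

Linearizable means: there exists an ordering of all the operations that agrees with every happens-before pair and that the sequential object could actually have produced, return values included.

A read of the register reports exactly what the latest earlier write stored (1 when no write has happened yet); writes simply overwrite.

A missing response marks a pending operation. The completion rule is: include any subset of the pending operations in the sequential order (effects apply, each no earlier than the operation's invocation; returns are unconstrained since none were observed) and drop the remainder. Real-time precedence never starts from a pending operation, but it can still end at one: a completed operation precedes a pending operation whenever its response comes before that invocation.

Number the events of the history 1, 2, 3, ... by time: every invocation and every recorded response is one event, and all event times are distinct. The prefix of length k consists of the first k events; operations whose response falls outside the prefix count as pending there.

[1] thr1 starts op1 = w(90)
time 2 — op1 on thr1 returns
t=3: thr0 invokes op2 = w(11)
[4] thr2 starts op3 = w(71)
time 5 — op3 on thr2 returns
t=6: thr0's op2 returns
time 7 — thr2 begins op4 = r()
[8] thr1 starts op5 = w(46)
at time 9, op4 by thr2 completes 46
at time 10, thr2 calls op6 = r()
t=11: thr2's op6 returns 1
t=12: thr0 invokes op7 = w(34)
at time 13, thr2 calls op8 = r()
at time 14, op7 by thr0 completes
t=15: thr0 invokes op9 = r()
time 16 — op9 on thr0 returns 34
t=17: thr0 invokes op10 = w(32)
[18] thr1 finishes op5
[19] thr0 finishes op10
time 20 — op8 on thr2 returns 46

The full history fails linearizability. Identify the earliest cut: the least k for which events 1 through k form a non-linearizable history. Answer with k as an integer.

11

a valid linearization of events 1..10 exists, for instance op1, op2, op3, op5, op4:
1. op1 w(90), leaving value 90
2. op2 w(11), leaving value 11
3. op3 w(71), leaving value 71
4. op5 w(46) (pending, included), leaving value 46
5. op4 r() → 46, leaving value 46
include event 11 — op6 responding at 11 — and every candidate order breaks
include/drop combinations of the 1 pending operation (op5) were all tried; none helps
e.g. op1, op2, op3, op4, op6 (pending dropped): illegal at step 4, since op4 r() → 46 cannot apply there
e.g. op1, op3, op2, op4, op6 (pending dropped): illegal at step 4, since op4 r() → 46 cannot apply there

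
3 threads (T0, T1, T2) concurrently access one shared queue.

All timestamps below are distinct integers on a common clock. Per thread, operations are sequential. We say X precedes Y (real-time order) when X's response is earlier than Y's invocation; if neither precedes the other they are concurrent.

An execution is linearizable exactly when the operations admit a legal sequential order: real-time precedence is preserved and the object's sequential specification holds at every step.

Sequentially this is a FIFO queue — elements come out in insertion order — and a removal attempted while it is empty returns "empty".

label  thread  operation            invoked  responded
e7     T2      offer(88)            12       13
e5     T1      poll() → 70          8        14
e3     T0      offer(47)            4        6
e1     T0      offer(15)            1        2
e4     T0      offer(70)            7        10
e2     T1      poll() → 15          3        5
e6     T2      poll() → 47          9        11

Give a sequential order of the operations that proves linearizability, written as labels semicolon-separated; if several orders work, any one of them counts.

step 1: e1 offer(15) — queue <15>
step 2: e2 poll() → 15 — queue <>
step 3: e3 offer(47) — queue <47>
step 4: e4 offer(70) — queue <47,70>
step 5: e6 poll() → 47 — queue <70>
step 6: e5 poll() → 70 — queue <>
step 7: e7 offer(88) — queue <88>

e1; e2; e3; e4; e6; e5; e7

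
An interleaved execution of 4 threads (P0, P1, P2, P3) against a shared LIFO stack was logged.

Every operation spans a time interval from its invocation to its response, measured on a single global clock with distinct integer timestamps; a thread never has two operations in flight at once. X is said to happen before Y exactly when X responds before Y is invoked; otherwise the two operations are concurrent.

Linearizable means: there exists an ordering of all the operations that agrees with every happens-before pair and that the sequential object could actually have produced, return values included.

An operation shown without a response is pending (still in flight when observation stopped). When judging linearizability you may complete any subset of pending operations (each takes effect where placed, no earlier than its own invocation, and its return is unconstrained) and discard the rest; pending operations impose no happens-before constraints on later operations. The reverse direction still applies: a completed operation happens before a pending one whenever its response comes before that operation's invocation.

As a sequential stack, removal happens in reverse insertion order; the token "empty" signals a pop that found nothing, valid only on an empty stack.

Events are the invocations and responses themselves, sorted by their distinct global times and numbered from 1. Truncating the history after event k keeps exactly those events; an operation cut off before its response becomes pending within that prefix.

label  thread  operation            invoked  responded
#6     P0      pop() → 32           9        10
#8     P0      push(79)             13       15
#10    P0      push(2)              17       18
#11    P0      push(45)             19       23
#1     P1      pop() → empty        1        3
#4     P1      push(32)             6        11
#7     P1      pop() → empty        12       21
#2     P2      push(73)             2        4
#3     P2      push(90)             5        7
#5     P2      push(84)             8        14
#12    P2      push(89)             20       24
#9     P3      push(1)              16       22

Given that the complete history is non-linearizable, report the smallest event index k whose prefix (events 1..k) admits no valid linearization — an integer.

events 1..20 are linearizable, e.g. via #1, #2, #3, #4, #6, #5, #7, #8, #9, #10:
1. #1 pop() → empty, leaving stack <>
2. #2 push(73), leaving stack <73>
3. #3 push(90), leaving stack <73,90>
4. #4 push(32), leaving stack <73,90,32>
5. #6 pop() → 32, leaving stack <73,90>
6. #5 push(84), leaving stack <73,90,84>
7. #7 pop() (pending, included), leaving stack <73,90>
8. #8 push(79), leaving stack <73,90,79>
9. #9 push(1) (pending, included), leaving stack <73,90,79,1>
10. #10 push(2), leaving stack <73,90,79,1,2>
at event 21 (#7's time-21 response) nothing linearizes any more
include/drop combinations of the 3 pending operations (#9, #11, #12) were all tried; none helps
sample order #1, #2, #3, #4, #5, #6, #7, #8, #10 (pending dropped) stalls at step 6 — #6 pop() → 32 has no legal effect
sample order #1, #2, #3, #4, #5, #6, #8, #7, #10 (pending dropped) stalls at step 6 — #6 pop() → 32 has no legal effect

21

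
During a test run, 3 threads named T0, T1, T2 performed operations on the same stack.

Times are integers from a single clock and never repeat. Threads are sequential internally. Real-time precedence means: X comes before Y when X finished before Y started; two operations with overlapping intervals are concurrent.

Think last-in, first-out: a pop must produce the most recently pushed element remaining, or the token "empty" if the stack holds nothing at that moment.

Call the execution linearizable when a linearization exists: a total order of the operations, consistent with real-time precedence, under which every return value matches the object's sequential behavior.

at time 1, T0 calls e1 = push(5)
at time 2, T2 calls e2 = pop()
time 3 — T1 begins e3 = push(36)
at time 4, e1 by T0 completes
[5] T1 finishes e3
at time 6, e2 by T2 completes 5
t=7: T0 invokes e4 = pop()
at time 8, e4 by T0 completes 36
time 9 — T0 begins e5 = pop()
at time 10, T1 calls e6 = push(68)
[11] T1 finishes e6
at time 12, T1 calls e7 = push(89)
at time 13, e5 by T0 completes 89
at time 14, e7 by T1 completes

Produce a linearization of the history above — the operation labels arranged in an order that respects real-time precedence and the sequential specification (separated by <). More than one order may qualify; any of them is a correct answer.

1. e1 push(5), leaving stack <5>
2. e2 pop() → 5, leaving stack <>
3. e3 push(36), leaving stack <36>
4. e4 pop() → 36, leaving stack <>
5. e6 push(68), leaving stack <68>
6. e7 push(89), leaving stack <68,89>
7. e5 pop() → 89, leaving stack <68>

e1 < e2 < e3 < e4 < e6 < e7 < e5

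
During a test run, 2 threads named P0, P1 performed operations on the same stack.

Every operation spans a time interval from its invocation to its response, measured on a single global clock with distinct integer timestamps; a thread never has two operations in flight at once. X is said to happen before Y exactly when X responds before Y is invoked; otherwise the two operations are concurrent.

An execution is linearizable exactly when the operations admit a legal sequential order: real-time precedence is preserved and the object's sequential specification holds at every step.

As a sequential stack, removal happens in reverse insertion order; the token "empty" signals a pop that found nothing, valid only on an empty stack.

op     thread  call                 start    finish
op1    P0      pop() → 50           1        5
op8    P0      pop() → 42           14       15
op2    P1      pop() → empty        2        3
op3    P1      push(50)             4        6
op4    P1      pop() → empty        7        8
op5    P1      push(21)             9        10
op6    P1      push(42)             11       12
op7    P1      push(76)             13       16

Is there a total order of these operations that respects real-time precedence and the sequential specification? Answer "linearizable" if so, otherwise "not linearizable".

linearizable

a witness: op2, op3, op1, op4, op5, op6, op8, op7
step 1: op2 pop() → empty — stack <>
step 2: op3 push(50) — stack <50>
step 3: op1 pop() → 50 — stack <>
step 4: op4 pop() → empty — stack <>
step 5: op5 push(21) — stack <21>
step 6: op6 push(42) — stack <21,42>
step 7: op8 pop() → 42 — stack <21>
step 8: op7 push(76) — stack <21,76>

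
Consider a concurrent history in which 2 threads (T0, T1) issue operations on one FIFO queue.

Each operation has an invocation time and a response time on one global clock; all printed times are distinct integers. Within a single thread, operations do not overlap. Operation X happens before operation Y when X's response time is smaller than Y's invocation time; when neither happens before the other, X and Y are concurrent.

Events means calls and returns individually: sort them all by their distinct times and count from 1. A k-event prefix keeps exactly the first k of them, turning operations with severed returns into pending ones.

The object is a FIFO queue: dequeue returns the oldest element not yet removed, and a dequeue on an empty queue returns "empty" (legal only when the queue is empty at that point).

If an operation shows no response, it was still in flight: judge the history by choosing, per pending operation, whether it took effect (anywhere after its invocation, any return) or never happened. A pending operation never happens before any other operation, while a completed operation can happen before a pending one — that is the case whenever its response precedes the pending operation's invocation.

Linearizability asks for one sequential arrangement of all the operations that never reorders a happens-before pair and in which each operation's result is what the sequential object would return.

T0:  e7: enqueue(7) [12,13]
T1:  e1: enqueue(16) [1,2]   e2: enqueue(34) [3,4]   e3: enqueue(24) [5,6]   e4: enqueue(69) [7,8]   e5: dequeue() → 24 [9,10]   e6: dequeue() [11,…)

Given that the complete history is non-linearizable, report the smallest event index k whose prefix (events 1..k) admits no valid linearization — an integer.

events 1..9 are linearizable; a witness order is e1, e2, e3, e4:
1. e1 enqueue(16), leaving queue <16>
2. e2 enqueue(34), leaving queue <16,34>
3. e3 enqueue(24), leaving queue <16,34,24>
4. e4 enqueue(69), leaving queue <16,34,24,69>
event 10 — e5's response, time 10 — after it, nothing linearizes
e.g. e1, e2, e3, e4, e5: illegal at step 5, since e5 dequeue() → 24 cannot apply there

10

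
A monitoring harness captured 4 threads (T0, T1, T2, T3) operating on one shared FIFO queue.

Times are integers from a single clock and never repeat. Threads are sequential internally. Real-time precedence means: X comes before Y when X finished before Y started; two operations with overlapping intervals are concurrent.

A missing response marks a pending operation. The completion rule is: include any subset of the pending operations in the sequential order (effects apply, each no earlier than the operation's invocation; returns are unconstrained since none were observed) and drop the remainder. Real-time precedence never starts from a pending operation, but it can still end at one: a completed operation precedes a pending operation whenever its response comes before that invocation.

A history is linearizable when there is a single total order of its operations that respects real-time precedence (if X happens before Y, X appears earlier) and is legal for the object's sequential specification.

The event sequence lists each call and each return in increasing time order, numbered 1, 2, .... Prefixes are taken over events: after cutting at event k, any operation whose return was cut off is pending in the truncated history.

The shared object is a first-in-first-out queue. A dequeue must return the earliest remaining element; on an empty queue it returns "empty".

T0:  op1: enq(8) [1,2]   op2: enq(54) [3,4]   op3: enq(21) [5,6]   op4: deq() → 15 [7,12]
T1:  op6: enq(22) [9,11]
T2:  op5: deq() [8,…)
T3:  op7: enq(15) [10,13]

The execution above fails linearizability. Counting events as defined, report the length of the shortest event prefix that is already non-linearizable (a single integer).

12

a valid linearization of events 1..11 exists, for instance op1, op2, op3, op4, op5, op6:
1. op1 enq(8), leaving queue <8>
2. op2 enq(54), leaving queue <8,54>
3. op3 enq(21), leaving queue <8,54,21>
4. op4 deq() (pending, included), leaving queue <54,21>
5. op5 deq() (pending, included), leaving queue <21>
6. op6 enq(22), leaving queue <21,22>
at event 12 (op4's time-12 response) nothing linearizes any more
include/drop combinations of the 2 pending operations (op5, op7) were all tried; none helps
sample order op1, op2, op3, op4, op6 (pending dropped) stalls at step 4 — op4 deq() → 15 has no legal effect
sample order op1, op2, op3, op6, op4 (pending dropped) stalls at step 5 — op4 deq() → 15 has no legal effect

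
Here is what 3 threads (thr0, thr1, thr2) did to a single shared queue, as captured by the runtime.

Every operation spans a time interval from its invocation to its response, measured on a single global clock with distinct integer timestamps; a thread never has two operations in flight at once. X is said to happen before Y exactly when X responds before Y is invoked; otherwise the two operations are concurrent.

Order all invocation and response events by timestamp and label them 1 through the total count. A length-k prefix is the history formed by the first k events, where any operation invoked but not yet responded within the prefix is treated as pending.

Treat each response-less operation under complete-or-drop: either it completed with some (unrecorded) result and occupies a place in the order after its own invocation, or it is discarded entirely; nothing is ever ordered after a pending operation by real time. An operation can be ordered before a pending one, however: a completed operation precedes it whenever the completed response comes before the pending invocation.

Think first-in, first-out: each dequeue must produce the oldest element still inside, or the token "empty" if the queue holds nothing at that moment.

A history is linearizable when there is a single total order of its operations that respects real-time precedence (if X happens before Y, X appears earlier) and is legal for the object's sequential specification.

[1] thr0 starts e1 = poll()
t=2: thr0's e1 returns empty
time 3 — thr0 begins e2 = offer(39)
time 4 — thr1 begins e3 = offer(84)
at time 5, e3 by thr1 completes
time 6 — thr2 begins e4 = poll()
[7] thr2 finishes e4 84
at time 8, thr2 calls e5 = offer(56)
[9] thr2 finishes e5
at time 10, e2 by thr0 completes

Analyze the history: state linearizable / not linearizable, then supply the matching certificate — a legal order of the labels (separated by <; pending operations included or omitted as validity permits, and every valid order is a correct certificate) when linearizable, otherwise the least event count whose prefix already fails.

linearizable — witness: e1 < e3 < e2 < e4 < e5

after step 1 (e1 poll() → empty): queue <>
after step 2 (e3 offer(84)): queue <84>
after step 3 (e2 offer(39)): queue <84,39>
after step 4 (e4 poll() → 84): queue <39>
after step 5 (e5 offer(56)): queue <39,56>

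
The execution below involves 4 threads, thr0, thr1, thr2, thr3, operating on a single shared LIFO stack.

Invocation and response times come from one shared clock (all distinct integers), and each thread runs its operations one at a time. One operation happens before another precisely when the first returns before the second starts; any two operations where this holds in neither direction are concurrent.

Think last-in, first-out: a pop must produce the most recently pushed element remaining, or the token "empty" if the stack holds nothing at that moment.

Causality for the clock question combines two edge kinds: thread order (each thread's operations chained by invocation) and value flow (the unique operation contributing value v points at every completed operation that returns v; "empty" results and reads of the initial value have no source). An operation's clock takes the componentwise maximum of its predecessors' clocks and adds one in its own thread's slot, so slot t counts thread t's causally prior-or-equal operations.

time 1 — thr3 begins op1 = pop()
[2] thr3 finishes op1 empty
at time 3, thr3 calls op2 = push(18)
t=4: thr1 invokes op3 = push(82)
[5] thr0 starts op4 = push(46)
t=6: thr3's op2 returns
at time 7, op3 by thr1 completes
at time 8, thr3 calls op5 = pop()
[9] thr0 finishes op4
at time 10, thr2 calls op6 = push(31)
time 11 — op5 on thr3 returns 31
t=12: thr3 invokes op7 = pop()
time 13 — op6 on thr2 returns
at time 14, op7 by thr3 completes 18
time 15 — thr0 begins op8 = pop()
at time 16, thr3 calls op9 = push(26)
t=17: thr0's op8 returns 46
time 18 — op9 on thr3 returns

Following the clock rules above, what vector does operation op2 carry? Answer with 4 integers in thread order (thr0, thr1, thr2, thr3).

(0, 0, 0, 2)

no predecessors for op1 (invoked 1): thr3 increments from zero → (0, 0, 0, 1)
no predecessors for op6 (invoked 10): thr2 increments from zero → (0, 0, 1, 0)
no predecessors for op3 (invoked 4): thr1 increments from zero → (0, 1, 0, 0)
no predecessors for op4 (invoked 5): thr0 increments from zero → (1, 0, 0, 0)
invoked at 3, op2 merges VC(op1)=(0, 0, 0, 1) and bumps thr3's slot → (0, 0, 0, 2)
invoked at 15, op8 merges VC(op4)=(1, 0, 0, 0) and bumps thr0's slot → (2, 0, 0, 0)
invoked at 8, op5 merges VC(op2)=(0, 0, 0, 2), VC(op6)=(0, 0, 1, 0) and bumps thr3's slot → (0, 0, 1, 3)
invoked at 12, op7 merges VC(op2)=(0, 0, 0, 2), VC(op5)=(0, 0, 1, 3) and bumps thr3's slot → (0, 0, 1, 4)
invoked at 16, op9 merges VC(op7)=(0, 0, 1, 4) and bumps thr3's slot → (0, 0, 1, 5)
target: VC(op2) = (0, 0, 0, 2)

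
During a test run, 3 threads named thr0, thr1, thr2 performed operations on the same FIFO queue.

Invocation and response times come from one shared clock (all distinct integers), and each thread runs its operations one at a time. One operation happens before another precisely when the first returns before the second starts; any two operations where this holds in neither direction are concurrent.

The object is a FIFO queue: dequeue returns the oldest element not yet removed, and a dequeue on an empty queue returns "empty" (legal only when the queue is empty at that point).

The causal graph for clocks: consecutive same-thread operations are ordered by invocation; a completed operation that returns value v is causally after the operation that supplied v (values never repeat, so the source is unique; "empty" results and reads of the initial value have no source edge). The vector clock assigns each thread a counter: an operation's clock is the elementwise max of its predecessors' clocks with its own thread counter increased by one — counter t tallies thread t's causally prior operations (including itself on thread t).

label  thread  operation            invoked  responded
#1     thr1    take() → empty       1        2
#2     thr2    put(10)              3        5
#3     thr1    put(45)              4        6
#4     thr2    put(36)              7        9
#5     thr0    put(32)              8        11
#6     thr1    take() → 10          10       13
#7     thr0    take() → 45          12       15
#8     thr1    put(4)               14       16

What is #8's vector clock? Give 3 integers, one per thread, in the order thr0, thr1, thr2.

(0, 4, 1)

invoked at 3, #2 has no predecessors; its own thr2 bump gives (0, 0, 1)
invoked at 1, #1 has no predecessors; its own thr1 bump gives (0, 1, 0)
invoked at 8, #5 has no predecessors; its own thr0 bump gives (1, 0, 0)
merge at #4 (invoked 7): VC(#2)=(0, 0, 1), own-thread bump on thr2 → (0, 0, 2)
merge at #3 (invoked 4): VC(#1)=(0, 1, 0), own-thread bump on thr1 → (0, 2, 0)
merge at #6 (invoked 10): VC(#2)=(0, 0, 1), VC(#3)=(0, 2, 0), own-thread bump on thr1 → (0, 3, 1)
merge at #7 (invoked 12): VC(#3)=(0, 2, 0), VC(#5)=(1, 0, 0), own-thread bump on thr0 → (2, 2, 0)
merge at #8 (invoked 14): VC(#6)=(0, 3, 1), own-thread bump on thr1 → (0, 4, 1)
target: VC(#8) = (0, 4, 1)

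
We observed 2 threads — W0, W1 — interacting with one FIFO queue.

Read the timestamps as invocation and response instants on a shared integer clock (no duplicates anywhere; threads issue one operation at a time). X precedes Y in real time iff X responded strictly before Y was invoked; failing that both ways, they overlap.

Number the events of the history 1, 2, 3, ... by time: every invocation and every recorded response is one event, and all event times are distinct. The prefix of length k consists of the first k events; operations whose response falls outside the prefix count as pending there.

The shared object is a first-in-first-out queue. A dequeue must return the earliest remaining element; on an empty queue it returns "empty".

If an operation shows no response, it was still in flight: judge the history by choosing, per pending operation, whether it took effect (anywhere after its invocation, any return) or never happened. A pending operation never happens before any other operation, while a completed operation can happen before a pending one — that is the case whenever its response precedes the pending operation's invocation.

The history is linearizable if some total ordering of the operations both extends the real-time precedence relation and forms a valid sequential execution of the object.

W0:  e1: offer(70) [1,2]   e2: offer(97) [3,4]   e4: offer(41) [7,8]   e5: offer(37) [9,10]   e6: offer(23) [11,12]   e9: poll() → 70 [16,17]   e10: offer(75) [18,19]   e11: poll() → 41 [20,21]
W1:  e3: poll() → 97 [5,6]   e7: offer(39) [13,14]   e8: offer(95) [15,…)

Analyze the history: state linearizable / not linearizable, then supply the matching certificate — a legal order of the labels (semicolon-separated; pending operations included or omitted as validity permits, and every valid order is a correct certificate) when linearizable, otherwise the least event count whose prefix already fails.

through event 5 a valid linearization exists; event 6 (e3 responding at time 6) ends that
the sole real-time-consistent order of 3 completed operations fails the FIFO queue replay
e.g. e1, e2, e3: illegal at step 3, since e3 poll() → 97 cannot apply there

not linearizable — minimal violating prefix: 6 events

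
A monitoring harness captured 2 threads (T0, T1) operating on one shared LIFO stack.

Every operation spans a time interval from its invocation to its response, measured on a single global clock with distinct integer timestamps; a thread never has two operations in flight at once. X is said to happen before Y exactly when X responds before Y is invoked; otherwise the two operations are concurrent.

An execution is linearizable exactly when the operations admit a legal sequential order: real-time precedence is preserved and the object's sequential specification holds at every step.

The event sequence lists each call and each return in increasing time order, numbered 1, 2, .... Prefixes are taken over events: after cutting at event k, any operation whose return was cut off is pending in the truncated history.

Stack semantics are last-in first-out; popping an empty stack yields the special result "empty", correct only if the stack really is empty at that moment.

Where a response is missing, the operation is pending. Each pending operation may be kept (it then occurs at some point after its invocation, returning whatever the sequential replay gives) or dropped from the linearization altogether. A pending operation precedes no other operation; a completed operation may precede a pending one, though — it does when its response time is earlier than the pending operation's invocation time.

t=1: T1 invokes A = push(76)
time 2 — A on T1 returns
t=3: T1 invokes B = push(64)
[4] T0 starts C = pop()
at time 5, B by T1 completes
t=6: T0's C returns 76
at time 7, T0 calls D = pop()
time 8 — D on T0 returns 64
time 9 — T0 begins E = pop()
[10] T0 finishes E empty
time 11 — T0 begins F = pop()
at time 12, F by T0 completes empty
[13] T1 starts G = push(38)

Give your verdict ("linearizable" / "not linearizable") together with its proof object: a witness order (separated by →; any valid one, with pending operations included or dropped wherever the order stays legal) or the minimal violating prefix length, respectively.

linearizable — witness: A → C → B → D → E → F

after step 1 (A push(76)): stack <76>
after step 2 (C pop() → 76): stack <>
after step 3 (B push(64)): stack <64>
after step 4 (D pop() → 64): stack <>
after step 5 (E pop() → empty): stack <>
after step 6 (F pop() → empty): stack <>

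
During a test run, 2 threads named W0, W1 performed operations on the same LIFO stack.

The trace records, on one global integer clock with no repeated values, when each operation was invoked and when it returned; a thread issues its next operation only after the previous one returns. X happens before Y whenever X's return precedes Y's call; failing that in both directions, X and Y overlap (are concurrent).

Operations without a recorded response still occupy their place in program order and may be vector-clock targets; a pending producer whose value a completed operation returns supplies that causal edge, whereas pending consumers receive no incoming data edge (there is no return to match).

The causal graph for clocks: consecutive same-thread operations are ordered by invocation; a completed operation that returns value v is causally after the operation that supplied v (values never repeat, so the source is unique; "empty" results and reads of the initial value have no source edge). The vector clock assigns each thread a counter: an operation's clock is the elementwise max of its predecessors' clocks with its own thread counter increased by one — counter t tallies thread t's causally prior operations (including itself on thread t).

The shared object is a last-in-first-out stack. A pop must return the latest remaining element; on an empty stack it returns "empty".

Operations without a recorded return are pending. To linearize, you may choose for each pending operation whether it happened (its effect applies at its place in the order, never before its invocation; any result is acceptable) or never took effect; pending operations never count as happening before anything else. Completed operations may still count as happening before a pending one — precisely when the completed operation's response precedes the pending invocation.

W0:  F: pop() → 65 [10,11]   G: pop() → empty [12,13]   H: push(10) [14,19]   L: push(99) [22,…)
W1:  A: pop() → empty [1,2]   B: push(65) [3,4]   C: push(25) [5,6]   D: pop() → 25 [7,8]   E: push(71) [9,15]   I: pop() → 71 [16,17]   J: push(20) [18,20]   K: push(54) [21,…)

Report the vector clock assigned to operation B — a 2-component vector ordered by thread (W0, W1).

no predecessors for A (invoked 1): W1 increments from zero → (0, 1)
B (invocation 3): componentwise max over VC(A)=(0, 1), +1 at W1, giving (0, 2)
C (invocation 5): componentwise max over VC(B)=(0, 2), +1 at W1, giving (0, 3)
F (invocation 10): componentwise max over VC(B)=(0, 2), +1 at W0, giving (1, 2)
D (invocation 7): componentwise max over VC(C)=(0, 3), +1 at W1, giving (0, 4)
G (invocation 12): componentwise max over VC(F)=(1, 2), +1 at W0, giving (2, 2)
E (invocation 9): componentwise max over VC(D)=(0, 4), +1 at W1, giving (0, 5)
H (invocation 14): componentwise max over VC(G)=(2, 2), +1 at W0, giving (3, 2)
I (invocation 16): componentwise max over VC(E)=(0, 5), +1 at W1, giving (0, 6)
L (invocation 22): componentwise max over VC(H)=(3, 2), +1 at W0, giving (4, 2)
J (invocation 18): componentwise max over VC(I)=(0, 6), +1 at W1, giving (0, 7)
K (invocation 21): componentwise max over VC(J)=(0, 7), +1 at W1, giving (0, 8)
target: VC(B) = (0, 2)

(0, 2)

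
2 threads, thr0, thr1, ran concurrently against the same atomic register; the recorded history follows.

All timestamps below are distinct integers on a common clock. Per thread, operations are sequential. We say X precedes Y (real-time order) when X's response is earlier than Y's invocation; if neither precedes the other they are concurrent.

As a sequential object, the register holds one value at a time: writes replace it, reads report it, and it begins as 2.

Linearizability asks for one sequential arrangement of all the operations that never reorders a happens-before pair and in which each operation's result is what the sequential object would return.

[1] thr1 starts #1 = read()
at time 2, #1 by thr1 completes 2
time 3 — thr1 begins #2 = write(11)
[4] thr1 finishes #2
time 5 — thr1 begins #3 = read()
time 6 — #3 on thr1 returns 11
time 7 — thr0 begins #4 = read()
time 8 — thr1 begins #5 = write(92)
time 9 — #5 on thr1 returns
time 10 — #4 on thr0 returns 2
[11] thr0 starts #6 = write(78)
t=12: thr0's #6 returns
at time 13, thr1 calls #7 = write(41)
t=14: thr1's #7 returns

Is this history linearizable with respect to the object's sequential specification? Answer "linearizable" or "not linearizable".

prefix check: 1..9 passes, 1..10 fails once #4's time-10 response joins
no legal order exists: 2 real-time-consistent candidates over 5 completed atomic register operations, all rejected
e.g. #1, #2, #3, #4, #5: illegal at step 4, since #4 read() → 2 cannot apply there
e.g. #1, #2, #3, #5, #4: illegal at step 5, since #4 read() → 2 cannot apply there

not linearizable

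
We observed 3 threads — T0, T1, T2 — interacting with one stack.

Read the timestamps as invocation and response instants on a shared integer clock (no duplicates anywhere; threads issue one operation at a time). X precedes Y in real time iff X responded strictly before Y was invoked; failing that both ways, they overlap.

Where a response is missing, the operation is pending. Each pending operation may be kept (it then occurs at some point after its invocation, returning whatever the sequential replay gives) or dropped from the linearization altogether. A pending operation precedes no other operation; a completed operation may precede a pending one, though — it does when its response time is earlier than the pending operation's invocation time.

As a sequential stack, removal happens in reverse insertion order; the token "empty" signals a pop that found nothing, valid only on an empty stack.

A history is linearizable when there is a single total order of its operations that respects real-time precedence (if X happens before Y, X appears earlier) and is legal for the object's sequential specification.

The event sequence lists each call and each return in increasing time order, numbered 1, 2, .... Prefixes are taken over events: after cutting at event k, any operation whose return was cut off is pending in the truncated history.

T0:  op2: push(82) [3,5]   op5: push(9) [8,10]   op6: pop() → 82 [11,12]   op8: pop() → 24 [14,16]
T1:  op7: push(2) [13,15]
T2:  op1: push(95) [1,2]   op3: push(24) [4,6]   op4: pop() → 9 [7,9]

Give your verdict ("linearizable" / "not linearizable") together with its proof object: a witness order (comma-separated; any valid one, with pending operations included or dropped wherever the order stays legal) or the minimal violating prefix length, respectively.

linearizable — witness: op1, op3, op2, op5, op4, op6, op8, op7

step 1: op1 push(95) — stack <95>
step 2: op3 push(24) — stack <95,24>
step 3: op2 push(82) — stack <95,24,82>
step 4: op5 push(9) — stack <95,24,82,9>
step 5: op4 pop() → 9 — stack <95,24,82>
step 6: op6 pop() → 82 — stack <95,24>
step 7: op8 pop() → 24 — stack <95>
step 8: op7 push(2) — stack <95,2>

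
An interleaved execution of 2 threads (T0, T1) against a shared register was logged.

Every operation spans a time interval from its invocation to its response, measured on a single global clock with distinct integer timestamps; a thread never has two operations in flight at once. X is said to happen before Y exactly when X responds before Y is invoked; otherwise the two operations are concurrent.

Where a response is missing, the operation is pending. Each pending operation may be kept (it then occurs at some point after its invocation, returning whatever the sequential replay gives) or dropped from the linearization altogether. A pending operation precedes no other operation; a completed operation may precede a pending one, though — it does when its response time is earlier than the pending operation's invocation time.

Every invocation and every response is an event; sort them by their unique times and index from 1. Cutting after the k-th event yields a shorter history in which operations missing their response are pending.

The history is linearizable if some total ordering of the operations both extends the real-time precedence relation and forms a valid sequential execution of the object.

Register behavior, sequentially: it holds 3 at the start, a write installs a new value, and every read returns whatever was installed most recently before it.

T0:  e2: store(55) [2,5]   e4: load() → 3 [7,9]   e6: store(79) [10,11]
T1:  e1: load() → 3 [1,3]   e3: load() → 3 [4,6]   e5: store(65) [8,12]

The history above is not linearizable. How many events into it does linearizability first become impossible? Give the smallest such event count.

events 1..8 are linearizable; a witness order is e1, e3, e2:
step 1: e1 load() → 3 — value 3
step 2: e3 load() → 3 — value 3
step 3: e2 store(55) — value 55
with event 9 included (e4 responding at time 9), all real-time-consistent orders fail
including or dropping the 1 pending operation (e5) in any combination fails
take e1, e2, e3, e4 (pending dropped): step 3 already fails, because e3 load() → 3 cannot occur there
take e1, e3, e2, e4 (pending dropped): step 4 already fails, because e4 load() → 3 cannot occur there

9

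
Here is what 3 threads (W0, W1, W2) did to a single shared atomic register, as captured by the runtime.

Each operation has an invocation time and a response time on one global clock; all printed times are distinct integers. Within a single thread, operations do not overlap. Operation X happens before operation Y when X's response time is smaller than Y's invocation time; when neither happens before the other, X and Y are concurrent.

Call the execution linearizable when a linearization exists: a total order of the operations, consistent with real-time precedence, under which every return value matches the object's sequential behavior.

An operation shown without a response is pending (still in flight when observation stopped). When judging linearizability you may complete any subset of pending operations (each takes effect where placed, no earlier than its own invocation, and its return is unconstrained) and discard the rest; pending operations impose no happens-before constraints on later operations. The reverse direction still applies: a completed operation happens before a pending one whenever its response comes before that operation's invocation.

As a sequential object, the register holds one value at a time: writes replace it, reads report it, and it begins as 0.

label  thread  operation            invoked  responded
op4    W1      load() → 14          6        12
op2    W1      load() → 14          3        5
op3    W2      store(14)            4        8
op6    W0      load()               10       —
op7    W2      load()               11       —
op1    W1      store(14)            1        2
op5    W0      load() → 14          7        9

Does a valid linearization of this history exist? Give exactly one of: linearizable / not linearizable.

linearizable

one valid linearization: op1, op2, op3, op4, op5
step 1: op1 store(14) — value 14
step 2: op2 load() → 14 — value 14
step 3: op3 store(14) — value 14
step 4: op4 load() → 14 — value 14
step 5: op5 load() → 14 — value 14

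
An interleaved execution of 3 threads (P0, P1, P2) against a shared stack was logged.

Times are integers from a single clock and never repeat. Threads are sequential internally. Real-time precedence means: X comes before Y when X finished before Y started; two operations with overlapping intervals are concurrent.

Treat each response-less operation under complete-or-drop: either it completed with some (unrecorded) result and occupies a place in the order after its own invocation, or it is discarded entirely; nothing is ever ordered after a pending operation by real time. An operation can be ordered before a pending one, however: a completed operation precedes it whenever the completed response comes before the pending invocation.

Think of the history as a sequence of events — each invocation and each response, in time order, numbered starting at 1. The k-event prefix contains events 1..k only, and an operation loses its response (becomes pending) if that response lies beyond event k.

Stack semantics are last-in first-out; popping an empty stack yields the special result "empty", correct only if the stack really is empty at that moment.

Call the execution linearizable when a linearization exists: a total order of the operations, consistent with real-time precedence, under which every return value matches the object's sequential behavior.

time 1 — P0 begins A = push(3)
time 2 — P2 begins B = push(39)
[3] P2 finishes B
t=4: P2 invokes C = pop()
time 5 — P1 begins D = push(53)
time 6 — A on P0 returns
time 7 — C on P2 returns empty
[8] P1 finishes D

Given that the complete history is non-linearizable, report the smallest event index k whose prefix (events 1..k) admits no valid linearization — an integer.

7

events 1..6 are linearizable; a witness order is A, B:
step 1: A push(3) — stack <3>
step 2: B push(39) — stack <3,39>
with event 7 included (C responding at time 7), all real-time-consistent orders fail
no completion choice of the 1 pending operation (D) rescues it — every subset was tried
one such order, A, B, C (pending dropped), breaks at step 3 where C pop() → empty is illegal
one such order, B, A, C (pending dropped), breaks at step 3 where C pop() → empty is illegal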